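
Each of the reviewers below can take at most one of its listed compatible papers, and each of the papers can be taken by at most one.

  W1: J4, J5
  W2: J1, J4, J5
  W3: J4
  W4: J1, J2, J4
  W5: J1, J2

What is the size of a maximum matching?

Unit-capacity flow: source→left, listed edges, right→sink; max matching = max flow.
Augmenting path W1→J4 (+1); matched 1.
Augmenting path W2→J1 (+1); matched 2.
Augmenting path W4→J2 (+1); matched 3.
Augmenting path W3→J4→W1→J5 (+1); matched 4.
No augmenting path remains; maximum matching = 4.
König certificate: {J1, J2, J4, J5} is a vertex cover of size 4 (every listed pair touches it), so no matching can be larger.

4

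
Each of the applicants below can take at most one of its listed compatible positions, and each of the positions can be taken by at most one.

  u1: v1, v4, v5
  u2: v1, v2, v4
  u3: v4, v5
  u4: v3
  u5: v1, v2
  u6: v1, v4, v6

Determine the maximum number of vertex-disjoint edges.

6

Unit-capacity flow: source→left, listed edges, right→sink; max matching = max flow.
Augmenting path u1→v1 (+1); matched 1.
Augmenting path u2→v2 (+1); matched 2.
Augmenting path u3→v4 (+1); matched 3.
Augmenting path u4→v3 (+1); matched 4.
Augmenting path u6→v6 (+1); matched 5.
Augmenting path u5→v1→u1→v5 (+1); matched 6.
No augmenting path remains; maximum matching = 6.
König certificate: {u1, u2, u3, u4, u5, u6} is a vertex cover of size 6 (every listed pair touches it), so no matching can be larger.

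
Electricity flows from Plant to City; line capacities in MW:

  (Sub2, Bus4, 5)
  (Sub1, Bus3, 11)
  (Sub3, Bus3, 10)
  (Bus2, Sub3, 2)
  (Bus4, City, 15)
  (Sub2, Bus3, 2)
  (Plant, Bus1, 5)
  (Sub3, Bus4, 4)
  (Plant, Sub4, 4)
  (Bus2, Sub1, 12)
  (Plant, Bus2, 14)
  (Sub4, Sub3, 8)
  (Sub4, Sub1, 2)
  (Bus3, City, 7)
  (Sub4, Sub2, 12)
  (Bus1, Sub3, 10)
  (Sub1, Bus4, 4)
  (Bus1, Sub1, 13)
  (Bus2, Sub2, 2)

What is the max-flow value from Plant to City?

Augment Plant→Sub4→Sub2→Bus4→City: bottleneck 4, flow now 4.
Augment Plant→Bus1→Sub1→Bus4→City: bottleneck 4, flow now 8.
Augment Plant→Bus1→Sub1→Bus3→City: bottleneck 1, flow now 9.
Augment Plant→Bus2→Sub2→Bus4→City: bottleneck 1, flow now 10.
Augment Plant→Bus2→Sub2→Bus3→City: bottleneck 1, flow now 11.
Augment Plant→Bus2→Sub1→Bus3→City: bottleneck 5, flow now 16.
Augment Plant→Bus2→Sub3→Bus4→City: bottleneck 2, flow now 18.
Augment Plant→Bus2→Sub1→Bus1→Sub3→Bus4→City: bottleneck 2, flow now 20. (uses reverse residual edge)
No augmenting path remains; maximum flow = 20.
In the residual graph, reachable from Plant: {Plant, Sub4, Bus1, Bus2, Sub2, Sub1, Sub3, Bus3}.
Min-cut edges: Sub2→Bus4 (5), Sub1→Bus4 (4), Sub3→Bus4 (4), Bus3→City (7); capacity 5 + 4 + 4 + 7 = 20.
This cut is saturated, so no flow can exceed 20.

20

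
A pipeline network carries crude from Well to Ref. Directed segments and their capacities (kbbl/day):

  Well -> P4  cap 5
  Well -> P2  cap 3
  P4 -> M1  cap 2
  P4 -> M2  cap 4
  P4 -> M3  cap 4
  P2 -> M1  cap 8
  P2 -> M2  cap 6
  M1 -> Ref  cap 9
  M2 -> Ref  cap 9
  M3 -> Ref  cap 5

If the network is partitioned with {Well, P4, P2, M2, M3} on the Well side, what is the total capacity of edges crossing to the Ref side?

24

Edges leaving {Well, P4, P2, M2, M3}: P4→M1 (2), P2→M1 (8), M2→Ref (9), M3→Ref (5).
Cut capacity = 2 + 8 + 9 + 5 = 24.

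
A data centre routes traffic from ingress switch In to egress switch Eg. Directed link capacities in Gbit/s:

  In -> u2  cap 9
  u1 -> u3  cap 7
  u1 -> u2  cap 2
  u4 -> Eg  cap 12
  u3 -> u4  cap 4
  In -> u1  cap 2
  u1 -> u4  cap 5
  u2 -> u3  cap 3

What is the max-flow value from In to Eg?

5

Augment In→u1→u4→Eg: bottleneck 2, flow now 2.
Augment In→u2→u3→u4→Eg: bottleneck 3, flow now 5.
No augmenting path remains; maximum flow = 5.
In the residual graph, reachable from In: {In, u2}.
Min-cut edges: In→u1 (2), u2→u3 (3); capacity 2 + 3 = 5.
This cut is saturated, so no flow can exceed 5.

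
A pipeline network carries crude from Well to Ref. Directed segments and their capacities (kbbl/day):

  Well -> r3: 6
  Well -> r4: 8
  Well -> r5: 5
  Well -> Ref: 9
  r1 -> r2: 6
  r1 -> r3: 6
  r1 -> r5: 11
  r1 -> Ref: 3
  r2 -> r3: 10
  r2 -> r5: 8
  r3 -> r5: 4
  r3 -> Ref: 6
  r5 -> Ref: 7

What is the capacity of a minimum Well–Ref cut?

Augment Well→Ref: bottleneck 9, flow now 9.
Augment Well→r3→Ref: bottleneck 6, flow now 15.
Augment Well→r5→Ref: bottleneck 5, flow now 20.
No augmenting path remains; maximum flow = 20.
By max-flow min-cut, the minimum cut capacity equals the max flow.
In the residual graph, reachable from Well: {Well, r4}.
Min-cut edges: Well→r3 (6), Well→r5 (5), Well→Ref (9); capacity 6 + 5 + 9 = 20.

20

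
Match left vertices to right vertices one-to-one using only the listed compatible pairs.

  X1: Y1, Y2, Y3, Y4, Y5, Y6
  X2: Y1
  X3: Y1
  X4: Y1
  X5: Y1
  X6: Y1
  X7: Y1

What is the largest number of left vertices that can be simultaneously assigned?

Unit-capacity flow: source→left, listed edges, right→sink; max matching = max flow.
Augmenting path X1→Y1 (+1); matched 1.
Augmenting path X2→Y1→X1→Y2 (+1); matched 2.
No augmenting path remains; maximum matching = 2.
König certificate: {X1, Y1} is a vertex cover of size 2 (every listed pair touches it), so no matching can be larger.

2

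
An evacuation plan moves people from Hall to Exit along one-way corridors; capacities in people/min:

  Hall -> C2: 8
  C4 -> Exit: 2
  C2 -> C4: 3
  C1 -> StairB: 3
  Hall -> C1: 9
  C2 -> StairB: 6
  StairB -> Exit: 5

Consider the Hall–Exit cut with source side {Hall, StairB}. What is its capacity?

22

Edges leaving {Hall, StairB}: Hall→C1 (9), Hall→C2 (8), StairB→Exit (5).
Cut capacity = 9 + 8 + 5 = 22.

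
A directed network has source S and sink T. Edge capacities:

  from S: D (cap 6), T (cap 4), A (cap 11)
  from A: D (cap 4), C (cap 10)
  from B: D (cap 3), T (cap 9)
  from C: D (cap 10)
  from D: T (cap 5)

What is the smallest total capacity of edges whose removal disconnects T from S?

9

Augment S→T: bottleneck 4, flow now 4.
Augment S→D→T: bottleneck 5, flow now 9.
No augmenting path remains; maximum flow = 9.
By max-flow min-cut, the minimum cut capacity equals the max flow.
In the residual graph, reachable from S: {S, A, C, D}.
Min-cut edges: S→T (4), D→T (5); capacity 4 + 5 = 9.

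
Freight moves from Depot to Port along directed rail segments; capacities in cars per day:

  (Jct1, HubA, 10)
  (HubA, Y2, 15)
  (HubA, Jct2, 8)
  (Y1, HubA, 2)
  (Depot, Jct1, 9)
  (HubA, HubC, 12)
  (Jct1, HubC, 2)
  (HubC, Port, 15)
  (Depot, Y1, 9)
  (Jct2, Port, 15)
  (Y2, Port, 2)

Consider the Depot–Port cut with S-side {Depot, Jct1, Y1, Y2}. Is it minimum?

No — its capacity is 16, but the minimum cut has capacity 11.

Given cut capacity: 10 + 2 + 2 + 2 = 16.
Augment Depot→Jct1→HubC→Port: bottleneck 2, flow now 2.
Augment Depot→Jct1→HubA→HubC→Port: bottleneck 7, flow now 9.
Augment Depot→Y1→HubA→HubC→Port: bottleneck 2, flow now 11.
No augmenting path remains; maximum flow = 11.
In the residual graph, reachable from Depot: {Depot, Y1}.
Min-cut edges: Depot→Jct1 (9), Y1→HubA (2); capacity 9 + 2 = 11.
Cut capacity 16 exceeds the max flow 11, so it is not minimum.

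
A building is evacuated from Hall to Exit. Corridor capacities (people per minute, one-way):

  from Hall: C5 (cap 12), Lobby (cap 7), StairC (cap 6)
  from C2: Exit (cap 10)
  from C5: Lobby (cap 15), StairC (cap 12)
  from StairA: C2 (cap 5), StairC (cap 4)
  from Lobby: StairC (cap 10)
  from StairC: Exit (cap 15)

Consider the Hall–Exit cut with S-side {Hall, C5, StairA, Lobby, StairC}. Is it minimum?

No — its capacity is 20, but the minimum cut has capacity 15.

Given cut capacity: 5 + 15 = 20.
Augment Hall→StairC→Exit: bottleneck 6, flow now 6.
Augment Hall→C5→StairC→Exit: bottleneck 9, flow now 15.
No augmenting path remains; maximum flow = 15.
In the residual graph, reachable from Hall: {Hall, C5, Lobby, StairC}.
Min-cut edges: StairC→Exit (15); capacity 15 = 15.
Cut capacity 20 exceeds the max flow 15, so it is not minimum.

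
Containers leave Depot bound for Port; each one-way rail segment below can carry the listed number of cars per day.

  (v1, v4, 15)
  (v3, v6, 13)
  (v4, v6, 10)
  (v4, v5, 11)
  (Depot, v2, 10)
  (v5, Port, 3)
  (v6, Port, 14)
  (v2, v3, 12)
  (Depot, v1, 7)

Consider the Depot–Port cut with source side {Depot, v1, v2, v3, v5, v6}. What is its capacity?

32

Edges leaving {Depot, v1, v2, v3, v5, v6}: v1→v4 (15), v5→Port (3), v6→Port (14).
Cut capacity = 15 + 3 + 14 = 32.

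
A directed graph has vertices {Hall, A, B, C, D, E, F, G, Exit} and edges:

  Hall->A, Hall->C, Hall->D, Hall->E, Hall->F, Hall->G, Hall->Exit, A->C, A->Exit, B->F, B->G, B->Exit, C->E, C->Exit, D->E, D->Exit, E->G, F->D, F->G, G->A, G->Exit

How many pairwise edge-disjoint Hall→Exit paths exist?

5

Assign every edge capacity 1; by Menger, the answer equals the max flow.
Path Hall→Exit (+1); total 1.
Path Hall→A→Exit (+1); total 2.
Path Hall→C→Exit (+1); total 3.
Path Hall→D→Exit (+1); total 4.
Path Hall→G→Exit (+1); total 5.
No residual Hall→Exit path; max flow = 5.
Certifying cut of size 5: {A→Exit, C→Exit, D→Exit, G→Exit, Hall→Exit}.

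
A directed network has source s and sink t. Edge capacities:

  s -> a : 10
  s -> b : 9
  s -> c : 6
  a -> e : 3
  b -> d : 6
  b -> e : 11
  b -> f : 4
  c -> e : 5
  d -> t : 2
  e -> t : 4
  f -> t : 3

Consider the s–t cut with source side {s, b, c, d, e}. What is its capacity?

Edges leaving {s, b, c, d, e}: s→a (10), b→f (4), d→t (2), e→t (4).
Cut capacity = 10 + 4 + 2 + 4 = 20.

20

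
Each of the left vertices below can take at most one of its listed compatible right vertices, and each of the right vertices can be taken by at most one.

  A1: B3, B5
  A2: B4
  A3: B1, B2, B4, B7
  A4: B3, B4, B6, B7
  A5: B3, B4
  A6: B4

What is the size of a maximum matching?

Unit-capacity flow: source→left, listed edges, right→sink; max matching = max flow.
Augmenting path A1→B3 (+1); matched 1.
Augmenting path A2→B4 (+1); matched 2.
Augmenting path A3→B1 (+1); matched 3.
Augmenting path A4→B6 (+1); matched 4.
Augmenting path A5→B3→A1→B5 (+1); matched 5.
No augmenting path remains; maximum matching = 5.
König certificate: {A1, A3, A4, A5, B4} is a vertex cover of size 5 (every listed pair touches it), so no matching can be larger.

5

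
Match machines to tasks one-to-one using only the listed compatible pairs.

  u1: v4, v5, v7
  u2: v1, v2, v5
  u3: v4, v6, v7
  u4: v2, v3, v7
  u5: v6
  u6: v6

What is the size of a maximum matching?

5

Unit-capacity flow: source→left, listed edges, right→sink; max matching = max flow.
Augmenting path u1→v4 (+1); matched 1.
Augmenting path u2→v1 (+1); matched 2.
Augmenting path u3→v6 (+1); matched 3.
Augmenting path u4→v2 (+1); matched 4.
Augmenting path u5→v6→u3→v7 (+1); matched 5.
No augmenting path remains; maximum matching = 5.
König certificate: {u1, u2, u3, u4, v6} is a vertex cover of size 5 (every listed pair touches it), so no matching can be larger.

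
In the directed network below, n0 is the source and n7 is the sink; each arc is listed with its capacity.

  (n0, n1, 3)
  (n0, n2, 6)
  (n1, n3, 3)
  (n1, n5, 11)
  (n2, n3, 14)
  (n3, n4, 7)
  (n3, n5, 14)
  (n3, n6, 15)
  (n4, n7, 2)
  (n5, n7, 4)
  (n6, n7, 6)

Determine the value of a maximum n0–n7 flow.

Augment n0→n1→n5→n7: bottleneck 3, flow now 3.
Augment n0→n2→n3→n4→n7: bottleneck 2, flow now 5.
Augment n0→n2→n3→n5→n7: bottleneck 1, flow now 6.
Augment n0→n2→n3→n6→n7: bottleneck 3, flow now 9.
No augmenting path remains; maximum flow = 9.
In the residual graph, reachable from n0: {n0}.
Min-cut edges: n0→n1 (3), n0→n2 (6); capacity 3 + 6 = 9.
This cut is saturated, so no flow can exceed 9.

9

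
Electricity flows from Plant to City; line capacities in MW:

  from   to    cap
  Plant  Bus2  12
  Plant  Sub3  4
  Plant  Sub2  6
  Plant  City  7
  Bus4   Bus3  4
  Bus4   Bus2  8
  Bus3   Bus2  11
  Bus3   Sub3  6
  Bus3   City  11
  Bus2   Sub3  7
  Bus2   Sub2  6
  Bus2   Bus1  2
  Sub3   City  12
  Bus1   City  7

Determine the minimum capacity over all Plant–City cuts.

20

Augment Plant→City: bottleneck 7, flow now 7.
Augment Plant→Sub3→City: bottleneck 4, flow now 11.
Augment Plant→Bus2→Sub3→City: bottleneck 7, flow now 18.
Augment Plant→Bus2→Bus1→City: bottleneck 2, flow now 20.
No augmenting path remains; maximum flow = 20.
By max-flow min-cut, the minimum cut capacity equals the max flow.
In the residual graph, reachable from Plant: {Plant, Bus2, Sub2}.
Min-cut edges: Plant→Sub3 (4), Plant→City (7), Bus2→Sub3 (7), Bus2→Bus1 (2); capacity 4 + 7 + 7 + 2 = 20.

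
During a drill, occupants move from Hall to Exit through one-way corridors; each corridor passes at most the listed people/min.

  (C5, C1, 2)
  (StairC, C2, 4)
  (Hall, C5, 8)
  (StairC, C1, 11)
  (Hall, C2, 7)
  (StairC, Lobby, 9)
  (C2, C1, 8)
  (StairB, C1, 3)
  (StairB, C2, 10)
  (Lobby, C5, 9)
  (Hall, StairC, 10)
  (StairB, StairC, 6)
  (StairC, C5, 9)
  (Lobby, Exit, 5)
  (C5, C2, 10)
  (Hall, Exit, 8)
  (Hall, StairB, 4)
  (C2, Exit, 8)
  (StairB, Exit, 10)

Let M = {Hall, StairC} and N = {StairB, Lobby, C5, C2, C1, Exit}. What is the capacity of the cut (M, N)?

60

Edges leaving {Hall, StairC}: Hall→StairB (4), Hall→C5 (8), Hall→C2 (7), Hall→Exit (8), StairC→Lobby (9), StairC→C5 (9), StairC→C2 (4), StairC→C1 (11).
Cut capacity = 4 + 8 + 7 + 8 + 9 + 9 + 4 + 11 = 60.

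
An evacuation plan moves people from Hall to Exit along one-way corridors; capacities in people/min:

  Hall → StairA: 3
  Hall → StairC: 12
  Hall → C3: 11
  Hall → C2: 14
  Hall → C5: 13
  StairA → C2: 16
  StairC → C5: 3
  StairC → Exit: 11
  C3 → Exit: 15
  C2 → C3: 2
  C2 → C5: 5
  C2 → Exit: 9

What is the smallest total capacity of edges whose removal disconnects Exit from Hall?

Augment Hall→StairC→Exit: bottleneck 11, flow now 11.
Augment Hall→C3→Exit: bottleneck 11, flow now 22.
Augment Hall→C2→Exit: bottleneck 9, flow now 31.
Augment Hall→C2→C3→Exit: bottleneck 2, flow now 33.
No augmenting path remains; maximum flow = 33.
By max-flow min-cut, the minimum cut capacity equals the max flow.
In the residual graph, reachable from Hall: {Hall, StairA, StairC, C2, C5}.
Min-cut edges: Hall→C3 (11), StairC→Exit (11), C2→C3 (2), C2→Exit (9); capacity 11 + 11 + 2 + 9 = 33.

33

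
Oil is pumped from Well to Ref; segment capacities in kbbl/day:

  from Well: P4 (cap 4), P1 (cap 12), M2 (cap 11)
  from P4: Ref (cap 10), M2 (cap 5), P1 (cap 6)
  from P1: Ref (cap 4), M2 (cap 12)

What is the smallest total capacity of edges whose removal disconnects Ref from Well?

Augment Well→P4→Ref: bottleneck 4, flow now 4.
Augment Well→P1→Ref: bottleneck 4, flow now 8.
No augmenting path remains; maximum flow = 8.
By max-flow min-cut, the minimum cut capacity equals the max flow.
In the residual graph, reachable from Well: {Well, P1, M2}.
Min-cut edges: Well→P4 (4), P1→Ref (4); capacity 4 + 4 = 8.

8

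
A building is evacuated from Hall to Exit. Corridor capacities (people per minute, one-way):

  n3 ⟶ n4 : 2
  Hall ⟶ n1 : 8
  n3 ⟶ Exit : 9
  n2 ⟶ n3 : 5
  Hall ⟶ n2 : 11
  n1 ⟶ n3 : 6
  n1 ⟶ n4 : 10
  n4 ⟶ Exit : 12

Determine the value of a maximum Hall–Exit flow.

13

Augment Hall→n1→n3→Exit: bottleneck 6, flow now 6.
Augment Hall→n1→n4→Exit: bottleneck 2, flow now 8.
Augment Hall→n2→n3→Exit: bottleneck 3, flow now 11.
Augment Hall→n2→n3→n4→Exit: bottleneck 2, flow now 13.
No augmenting path remains; maximum flow = 13.
In the residual graph, reachable from Hall: {Hall, n2}.
Min-cut edges: Hall→n1 (8), n2→n3 (5); capacity 8 + 5 = 13.
This cut is saturated, so no flow can exceed 13.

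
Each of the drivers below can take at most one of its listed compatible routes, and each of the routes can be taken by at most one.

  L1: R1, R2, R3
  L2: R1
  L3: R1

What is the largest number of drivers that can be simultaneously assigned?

Unit-capacity flow: source→left, listed edges, right→sink; max matching = max flow.
Augmenting path L1→R1 (+1); matched 1.
Augmenting path L2→R1→L1→R2 (+1); matched 2.
No augmenting path remains; maximum matching = 2.
König certificate: {L1, R1} is a vertex cover of size 2 (every listed pair touches it), so no matching can be larger.

2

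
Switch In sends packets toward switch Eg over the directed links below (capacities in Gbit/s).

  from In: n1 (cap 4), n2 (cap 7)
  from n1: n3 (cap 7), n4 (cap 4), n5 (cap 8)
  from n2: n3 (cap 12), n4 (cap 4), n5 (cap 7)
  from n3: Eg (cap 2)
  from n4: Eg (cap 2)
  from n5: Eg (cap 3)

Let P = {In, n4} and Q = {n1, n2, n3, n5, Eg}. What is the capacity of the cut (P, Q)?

Edges leaving {In, n4}: In→n1 (4), In→n2 (7), n4→Eg (2).
Cut capacity = 4 + 7 + 2 = 13.

13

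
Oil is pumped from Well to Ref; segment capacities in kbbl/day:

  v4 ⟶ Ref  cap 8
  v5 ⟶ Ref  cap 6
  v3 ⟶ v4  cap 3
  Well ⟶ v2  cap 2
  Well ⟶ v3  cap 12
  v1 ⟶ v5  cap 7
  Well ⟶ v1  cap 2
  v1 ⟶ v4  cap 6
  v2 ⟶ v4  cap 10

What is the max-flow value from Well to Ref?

Augment Well→v1→v4→Ref: bottleneck 2, flow now 2.
Augment Well→v2→v4→Ref: bottleneck 2, flow now 4.
Augment Well→v3→v4→Ref: bottleneck 3, flow now 7.
No augmenting path remains; maximum flow = 7.
In the residual graph, reachable from Well: {Well, v3}.
Min-cut edges: Well→v1 (2), Well→v2 (2), v3→v4 (3); capacity 2 + 2 + 3 = 7.
This cut is saturated, so no flow can exceed 7.

7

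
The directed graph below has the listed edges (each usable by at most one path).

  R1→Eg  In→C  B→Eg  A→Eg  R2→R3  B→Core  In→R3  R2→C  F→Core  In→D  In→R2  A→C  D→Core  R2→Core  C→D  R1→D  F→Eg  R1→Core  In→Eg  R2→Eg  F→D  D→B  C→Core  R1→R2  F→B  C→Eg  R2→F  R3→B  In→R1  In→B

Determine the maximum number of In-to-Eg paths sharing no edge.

5

Assign every edge capacity 1; by Menger, the answer equals the max flow.
Path In→Eg (+1); total 1.
Path In→R1→Eg (+1); total 2.
Path In→R2→Eg (+1); total 3.
Path In→C→Eg (+1); total 4.
Path In→B→Eg (+1); total 5.
No residual In→Eg path; max flow = 5.
Certifying cut of size 5: {B→Eg, In→C, In→Eg, In→R1, In→R2}.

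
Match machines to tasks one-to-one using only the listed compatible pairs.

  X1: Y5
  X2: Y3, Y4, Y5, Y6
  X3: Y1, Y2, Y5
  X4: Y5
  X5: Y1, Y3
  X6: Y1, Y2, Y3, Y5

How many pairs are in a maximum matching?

Unit-capacity flow: source→left, listed edges, right→sink; max matching = max flow.
Augmenting path X1→Y5 (+1); matched 1.
Augmenting path X2→Y3 (+1); matched 2.
Augmenting path X3→Y1 (+1); matched 3.
Augmenting path X6→Y2 (+1); matched 4.
Augmenting path X5→Y3→X2→Y4 (+1); matched 5.
No augmenting path remains; maximum matching = 5.
König certificate: {X2, X3, X5, X6, Y5} is a vertex cover of size 5 (every listed pair touches it), so no matching can be larger.

5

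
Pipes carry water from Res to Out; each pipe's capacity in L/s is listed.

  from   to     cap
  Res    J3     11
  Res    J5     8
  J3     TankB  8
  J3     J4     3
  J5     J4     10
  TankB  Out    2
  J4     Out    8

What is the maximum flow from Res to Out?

Augment Res→J3→TankB→Out: bottleneck 2, flow now 2.
Augment Res→J3→J4→Out: bottleneck 3, flow now 5.
Augment Res→J5→J4→Out: bottleneck 5, flow now 10.
No augmenting path remains; maximum flow = 10.
In the residual graph, reachable from Res: {Res, J3, J5, TankB, J4}.
Min-cut edges: TankB→Out (2), J4→Out (8); capacity 2 + 8 = 10.
This cut is saturated, so no flow can exceed 10.

10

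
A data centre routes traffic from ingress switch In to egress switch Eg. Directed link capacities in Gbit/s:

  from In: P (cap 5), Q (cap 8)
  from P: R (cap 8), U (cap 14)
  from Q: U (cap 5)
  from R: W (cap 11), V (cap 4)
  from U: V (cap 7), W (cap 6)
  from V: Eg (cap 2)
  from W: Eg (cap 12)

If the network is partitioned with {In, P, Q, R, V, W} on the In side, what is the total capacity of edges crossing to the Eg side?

Edges leaving {In, P, Q, R, V, W}: P→U (14), Q→U (5), V→Eg (2), W→Eg (12).
Cut capacity = 14 + 5 + 2 + 12 = 33.

33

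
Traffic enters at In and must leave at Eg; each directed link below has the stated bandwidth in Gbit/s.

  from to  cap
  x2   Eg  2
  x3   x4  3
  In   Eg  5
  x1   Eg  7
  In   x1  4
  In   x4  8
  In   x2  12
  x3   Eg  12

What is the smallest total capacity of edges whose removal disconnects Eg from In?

11

Augment In→Eg: bottleneck 5, flow now 5.
Augment In→x1→Eg: bottleneck 4, flow now 9.
Augment In→x2→Eg: bottleneck 2, flow now 11.
No augmenting path remains; maximum flow = 11.
By max-flow min-cut, the minimum cut capacity equals the max flow.
In the residual graph, reachable from In: {In, x2, x4}.
Min-cut edges: In→x1 (4), In→Eg (5), x2→Eg (2); capacity 4 + 5 + 2 = 11.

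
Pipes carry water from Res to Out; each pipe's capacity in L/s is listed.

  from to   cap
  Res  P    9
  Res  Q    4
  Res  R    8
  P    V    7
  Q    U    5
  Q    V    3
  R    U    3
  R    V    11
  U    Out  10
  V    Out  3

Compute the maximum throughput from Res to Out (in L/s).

Augment Res→P→V→Out: bottleneck 3, flow now 3.
Augment Res→Q→U→Out: bottleneck 4, flow now 7.
Augment Res→R→U→Out: bottleneck 3, flow now 10.
No augmenting path remains; maximum flow = 10.
In the residual graph, reachable from Res: {Res, P, R, V}.
Min-cut edges: Res→Q (4), R→U (3), V→Out (3); capacity 4 + 3 + 3 = 10.
This cut is saturated, so no flow can exceed 10.

10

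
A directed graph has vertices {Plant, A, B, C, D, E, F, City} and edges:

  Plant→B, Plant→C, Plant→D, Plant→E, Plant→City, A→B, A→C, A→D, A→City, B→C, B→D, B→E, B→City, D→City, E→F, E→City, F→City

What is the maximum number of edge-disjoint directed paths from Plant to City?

4

Assign every edge capacity 1; by Menger, the answer equals the max flow.
Path Plant→City (+1); total 1.
Path Plant→B→City (+1); total 2.
Path Plant→D→City (+1); total 3.
Path Plant→E→City (+1); total 4.
No residual Plant→City path; max flow = 4.
Certifying cut of size 4: {Plant→B, Plant→City, Plant→D, Plant→E}.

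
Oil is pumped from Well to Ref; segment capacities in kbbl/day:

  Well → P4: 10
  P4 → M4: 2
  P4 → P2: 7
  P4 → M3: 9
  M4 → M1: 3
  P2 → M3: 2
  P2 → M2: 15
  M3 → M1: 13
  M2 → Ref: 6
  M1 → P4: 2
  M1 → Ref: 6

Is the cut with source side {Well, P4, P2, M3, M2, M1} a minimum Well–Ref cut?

Given cut capacity: 2 + 6 + 6 = 14.
Augment Well→P4→M4→M1→Ref: bottleneck 2, flow now 2.
Augment Well→P4→P2→M2→Ref: bottleneck 6, flow now 8.
Augment Well→P4→M3→M1→Ref: bottleneck 2, flow now 10.
No augmenting path remains; maximum flow = 10.
In the residual graph, reachable from Well: {Well}.
Min-cut edges: Well→P4 (10); capacity 10 = 10.
Cut capacity 14 exceeds the max flow 10, so it is not minimum.

No — its capacity is 14, but the minimum cut has capacity 10.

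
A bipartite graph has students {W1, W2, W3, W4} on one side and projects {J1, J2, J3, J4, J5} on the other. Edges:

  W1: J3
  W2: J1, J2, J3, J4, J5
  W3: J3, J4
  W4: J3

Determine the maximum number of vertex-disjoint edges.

3

Unit-capacity flow: source→left, listed edges, right→sink; max matching = max flow.
Augmenting path W1→J3 (+1); matched 1.
Augmenting path W2→J1 (+1); matched 2.
Augmenting path W3→J4 (+1); matched 3.
No augmenting path remains; maximum matching = 3.
König certificate: {W2, W3, J3} is a vertex cover of size 3 (every listed pair touches it), so no matching can be larger.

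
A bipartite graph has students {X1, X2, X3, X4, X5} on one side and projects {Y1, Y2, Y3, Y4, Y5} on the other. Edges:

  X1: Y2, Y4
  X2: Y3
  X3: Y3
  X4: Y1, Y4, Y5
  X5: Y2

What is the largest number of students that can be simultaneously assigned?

4

Unit-capacity flow: source→left, listed edges, right→sink; max matching = max flow.
Augmenting path X1→Y2 (+1); matched 1.
Augmenting path X2→Y3 (+1); matched 2.
Augmenting path X4→Y1 (+1); matched 3.
Augmenting path X5→Y2→X1→Y4 (+1); matched 4.
No augmenting path remains; maximum matching = 4.
König certificate: {X1, X4, X5, Y3} is a vertex cover of size 4 (every listed pair touches it), so no matching can be larger.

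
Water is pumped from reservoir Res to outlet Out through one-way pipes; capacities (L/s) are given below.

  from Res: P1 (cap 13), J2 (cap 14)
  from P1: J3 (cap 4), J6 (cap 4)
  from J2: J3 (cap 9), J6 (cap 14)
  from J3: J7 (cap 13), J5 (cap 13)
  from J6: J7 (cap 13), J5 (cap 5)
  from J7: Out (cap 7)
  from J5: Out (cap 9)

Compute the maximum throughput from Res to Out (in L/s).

Augment Res→P1→J3→J7→Out: bottleneck 4, flow now 4.
Augment Res→P1→J6→J7→Out: bottleneck 3, flow now 7.
Augment Res→P1→J6→J5→Out: bottleneck 1, flow now 8.
Augment Res→J2→J3→J5→Out: bottleneck 8, flow now 16.
No augmenting path remains; maximum flow = 16.
In the residual graph, reachable from Res: {Res, P1, J2, J3, J6, J7, J5}.
Min-cut edges: J7→Out (7), J5→Out (9); capacity 7 + 9 = 16.
This cut is saturated, so no flow can exceed 16.

16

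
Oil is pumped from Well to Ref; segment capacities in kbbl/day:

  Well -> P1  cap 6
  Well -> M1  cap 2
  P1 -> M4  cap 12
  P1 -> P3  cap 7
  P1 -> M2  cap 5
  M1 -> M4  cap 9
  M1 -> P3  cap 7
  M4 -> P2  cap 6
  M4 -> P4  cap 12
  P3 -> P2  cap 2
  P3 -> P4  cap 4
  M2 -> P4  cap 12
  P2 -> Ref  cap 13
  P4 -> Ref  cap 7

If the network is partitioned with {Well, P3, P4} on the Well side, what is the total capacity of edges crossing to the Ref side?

17

Edges leaving {Well, P3, P4}: Well→P1 (6), Well→M1 (2), P3→P2 (2), P4→Ref (7).
Cut capacity = 6 + 2 + 2 + 7 = 17.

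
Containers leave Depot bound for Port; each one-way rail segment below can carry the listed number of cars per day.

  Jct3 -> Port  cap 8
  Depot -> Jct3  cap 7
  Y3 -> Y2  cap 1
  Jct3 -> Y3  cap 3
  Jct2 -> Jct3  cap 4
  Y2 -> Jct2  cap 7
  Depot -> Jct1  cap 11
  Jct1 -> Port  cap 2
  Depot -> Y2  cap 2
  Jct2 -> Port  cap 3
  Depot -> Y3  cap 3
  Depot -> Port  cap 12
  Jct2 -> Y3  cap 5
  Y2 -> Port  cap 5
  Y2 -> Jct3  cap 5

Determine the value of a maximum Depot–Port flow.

Augment Depot→Port: bottleneck 12, flow now 12.
Augment Depot→Jct1→Port: bottleneck 2, flow now 14.
Augment Depot→Y2→Port: bottleneck 2, flow now 16.
Augment Depot→Jct3→Port: bottleneck 7, flow now 23.
Augment Depot→Y3→Y2→Port: bottleneck 1, flow now 24.
No augmenting path remains; maximum flow = 24.
In the residual graph, reachable from Depot: {Depot, Jct1, Y3}.
Min-cut edges: Depot→Y2 (2), Depot→Jct3 (7), Depot→Port (12), Jct1→Port (2), Y3→Y2 (1); capacity 2 + 7 + 12 + 2 + 1 = 24.
This cut is saturated, so no flow can exceed 24.

24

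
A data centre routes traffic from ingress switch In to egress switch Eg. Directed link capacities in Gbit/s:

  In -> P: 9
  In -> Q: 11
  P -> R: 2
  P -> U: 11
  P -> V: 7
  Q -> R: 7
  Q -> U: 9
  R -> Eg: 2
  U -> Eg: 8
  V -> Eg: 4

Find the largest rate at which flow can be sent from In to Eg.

Augment In→P→R→Eg: bottleneck 2, flow now 2.
Augment In→P→U→Eg: bottleneck 7, flow now 9.
Augment In→Q→U→Eg: bottleneck 1, flow now 10.
Augment In→Q→R→P→V→Eg: bottleneck 2, flow now 12. (uses reverse residual edge)
Augment In→Q→U→P→V→Eg: bottleneck 2, flow now 14. (uses reverse residual edge)
No augmenting path remains; maximum flow = 14.
In the residual graph, reachable from In: {In, P, Q, R, U, V}.
Min-cut edges: R→Eg (2), U→Eg (8), V→Eg (4); capacity 2 + 8 + 4 = 14.
This cut is saturated, so no flow can exceed 14.

14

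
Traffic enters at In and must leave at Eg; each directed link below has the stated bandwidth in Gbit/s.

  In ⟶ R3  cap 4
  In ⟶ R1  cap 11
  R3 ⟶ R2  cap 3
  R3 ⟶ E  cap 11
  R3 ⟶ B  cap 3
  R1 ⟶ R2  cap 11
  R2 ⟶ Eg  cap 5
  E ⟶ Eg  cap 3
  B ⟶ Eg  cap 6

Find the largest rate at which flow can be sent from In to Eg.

Augment In→R3→R2→Eg: bottleneck 3, flow now 3.
Augment In→R3→E→Eg: bottleneck 1, flow now 4.
Augment In→R1→R2→Eg: bottleneck 2, flow now 6.
Augment In→R1→R2→R3→E→Eg: bottleneck 2, flow now 8. (uses reverse residual edge)
Augment In→R1→R2→R3→B→Eg: bottleneck 1, flow now 9. (uses reverse residual edge)
No augmenting path remains; maximum flow = 9.
In the residual graph, reachable from In: {In, R1, R2}.
Min-cut edges: In→R3 (4), R2→Eg (5); capacity 4 + 5 = 9.
This cut is saturated, so no flow can exceed 9.

9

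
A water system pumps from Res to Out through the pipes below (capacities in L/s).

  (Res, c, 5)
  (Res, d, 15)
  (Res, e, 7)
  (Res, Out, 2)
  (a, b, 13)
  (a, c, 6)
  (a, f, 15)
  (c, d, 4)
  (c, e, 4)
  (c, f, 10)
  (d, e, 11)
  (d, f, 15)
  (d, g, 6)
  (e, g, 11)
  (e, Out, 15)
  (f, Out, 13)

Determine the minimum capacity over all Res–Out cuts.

29

Augment Res→Out: bottleneck 2, flow now 2.
Augment Res→e→Out: bottleneck 7, flow now 9.
Augment Res→c→e→Out: bottleneck 4, flow now 13.
Augment Res→c→f→Out: bottleneck 1, flow now 14.
Augment Res→d→e→Out: bottleneck 4, flow now 18.
Augment Res→d→f→Out: bottleneck 11, flow now 29.
No augmenting path remains; maximum flow = 29.
By max-flow min-cut, the minimum cut capacity equals the max flow.
In the residual graph, reachable from Res: {Res}.
Min-cut edges: Res→c (5), Res→d (15), Res→e (7), Res→Out (2); capacity 5 + 15 + 7 + 2 = 29.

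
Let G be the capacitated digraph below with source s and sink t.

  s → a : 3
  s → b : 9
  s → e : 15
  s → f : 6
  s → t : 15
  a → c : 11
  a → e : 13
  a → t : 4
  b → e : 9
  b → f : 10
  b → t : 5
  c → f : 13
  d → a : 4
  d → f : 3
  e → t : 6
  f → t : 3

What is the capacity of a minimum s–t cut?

32

Augment s→t: bottleneck 15, flow now 15.
Augment s→a→t: bottleneck 3, flow now 18.
Augment s→b→t: bottleneck 5, flow now 23.
Augment s→e→t: bottleneck 6, flow now 29.
Augment s→f→t: bottleneck 3, flow now 32.
No augmenting path remains; maximum flow = 32.
By max-flow min-cut, the minimum cut capacity equals the max flow.
In the residual graph, reachable from s: {s, b, e, f}.
Min-cut edges: s→a (3), s→t (15), b→t (5), e→t (6), f→t (3); capacity 3 + 15 + 5 + 6 + 3 = 32.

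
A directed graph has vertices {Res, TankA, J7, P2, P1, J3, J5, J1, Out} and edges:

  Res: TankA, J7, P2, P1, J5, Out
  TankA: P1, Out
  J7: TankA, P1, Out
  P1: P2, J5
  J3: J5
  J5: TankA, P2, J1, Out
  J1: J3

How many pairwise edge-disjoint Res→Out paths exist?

Assign every edge capacity 1; by Menger, the answer equals the max flow.
Path Res→Out (+1); total 1.
Path Res→TankA→Out (+1); total 2.
Path Res→J7→Out (+1); total 3.
Path Res→J5→Out (+1); total 4.
No residual Res→Out path; max flow = 4.
Certifying cut of size 4: {J5→Out, Res→J7, Res→Out, TankA→Out}.

4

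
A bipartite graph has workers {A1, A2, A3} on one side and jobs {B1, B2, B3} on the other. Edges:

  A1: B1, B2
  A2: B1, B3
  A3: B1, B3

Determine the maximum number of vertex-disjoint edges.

Unit-capacity flow: source→left, listed edges, right→sink; max matching = max flow.
Augmenting path A1→B1 (+1); matched 1.
Augmenting path A2→B3 (+1); matched 2.
Augmenting path A3→B1→A1→B2 (+1); matched 3.
No augmenting path remains; maximum matching = 3.
König certificate: {A1, A2, A3} is a vertex cover of size 3 (every listed pair touches it), so no matching can be larger.

3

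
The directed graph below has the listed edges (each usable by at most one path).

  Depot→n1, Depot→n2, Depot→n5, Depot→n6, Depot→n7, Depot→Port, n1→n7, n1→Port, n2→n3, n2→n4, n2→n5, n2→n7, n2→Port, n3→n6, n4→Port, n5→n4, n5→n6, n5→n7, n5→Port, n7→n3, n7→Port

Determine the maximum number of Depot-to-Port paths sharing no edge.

Assign every edge capacity 1; by Menger, the answer equals the max flow.
Path Depot→Port (+1); total 1.
Path Depot→n1→Port (+1); total 2.
Path Depot→n2→Port (+1); total 3.
Path Depot→n5→Port (+1); total 4.
Path Depot→n7→Port (+1); total 5.
No residual Depot→Port path; max flow = 5.
Certifying cut of size 5: {Depot→Port, Depot→n1, Depot→n2, Depot→n5, Depot→n7}.

5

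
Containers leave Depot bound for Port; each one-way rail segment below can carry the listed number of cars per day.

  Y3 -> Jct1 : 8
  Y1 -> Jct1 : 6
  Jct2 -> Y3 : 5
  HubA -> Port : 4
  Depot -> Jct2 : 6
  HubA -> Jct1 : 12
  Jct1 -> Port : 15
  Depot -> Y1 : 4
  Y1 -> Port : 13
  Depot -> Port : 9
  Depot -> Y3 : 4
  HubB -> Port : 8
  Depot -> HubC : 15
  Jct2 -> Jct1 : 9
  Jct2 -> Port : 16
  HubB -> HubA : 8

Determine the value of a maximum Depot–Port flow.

Augment Depot→Port: bottleneck 9, flow now 9.
Augment Depot→Y1→Port: bottleneck 4, flow now 13.
Augment Depot→Jct2→Port: bottleneck 6, flow now 19.
Augment Depot→Y3→Jct1→Port: bottleneck 4, flow now 23.
No augmenting path remains; maximum flow = 23.
In the residual graph, reachable from Depot: {Depot, HubC}.
Min-cut edges: Depot→Y1 (4), Depot→Jct2 (6), Depot→Y3 (4), Depot→Port (9); capacity 4 + 6 + 4 + 9 = 23.
This cut is saturated, so no flow can exceed 23.

23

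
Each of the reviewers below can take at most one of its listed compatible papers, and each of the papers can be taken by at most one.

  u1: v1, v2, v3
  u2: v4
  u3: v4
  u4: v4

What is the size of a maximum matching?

Unit-capacity flow: source→left, listed edges, right→sink; max matching = max flow.
Augmenting path u1→v1 (+1); matched 1.
Augmenting path u2→v4 (+1); matched 2.
No augmenting path remains; maximum matching = 2.
König certificate: {u1, v4} is a vertex cover of size 2 (every listed pair touches it), so no matching can be larger.

2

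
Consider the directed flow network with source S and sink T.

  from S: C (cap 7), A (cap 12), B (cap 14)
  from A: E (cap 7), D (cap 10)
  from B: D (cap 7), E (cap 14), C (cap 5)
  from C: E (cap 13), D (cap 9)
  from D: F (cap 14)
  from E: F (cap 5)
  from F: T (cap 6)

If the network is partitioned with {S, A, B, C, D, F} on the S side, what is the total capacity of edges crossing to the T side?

40

Edges leaving {S, A, B, C, D, F}: A→E (7), B→E (14), C→E (13), F→T (6).
Cut capacity = 7 + 14 + 13 + 6 = 40.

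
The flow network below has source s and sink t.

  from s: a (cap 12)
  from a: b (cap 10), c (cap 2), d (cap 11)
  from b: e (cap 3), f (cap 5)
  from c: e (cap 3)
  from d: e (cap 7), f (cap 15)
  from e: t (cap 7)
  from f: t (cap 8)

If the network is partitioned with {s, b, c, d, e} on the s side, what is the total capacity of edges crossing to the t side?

39

Edges leaving {s, b, c, d, e}: s→a (12), b→f (5), d→f (15), e→t (7).
Cut capacity = 12 + 5 + 15 + 7 = 39.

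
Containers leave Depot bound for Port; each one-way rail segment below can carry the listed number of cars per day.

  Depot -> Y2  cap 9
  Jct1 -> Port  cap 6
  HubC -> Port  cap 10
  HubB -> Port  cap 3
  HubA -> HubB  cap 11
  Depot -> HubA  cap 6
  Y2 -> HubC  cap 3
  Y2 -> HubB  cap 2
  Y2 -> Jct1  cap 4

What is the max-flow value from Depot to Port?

10

Augment Depot→Y2→Jct1→Port: bottleneck 4, flow now 4.
Augment Depot→Y2→HubB→Port: bottleneck 2, flow now 6.
Augment Depot→Y2→HubC→Port: bottleneck 3, flow now 9.
Augment Depot→HubA→HubB→Port: bottleneck 1, flow now 10.
No augmenting path remains; maximum flow = 10.
In the residual graph, reachable from Depot: {Depot, Y2, HubA, HubB}.
Min-cut edges: Y2→Jct1 (4), Y2→HubC (3), HubB→Port (3); capacity 4 + 3 + 3 = 10.
This cut is saturated, so no flow can exceed 10.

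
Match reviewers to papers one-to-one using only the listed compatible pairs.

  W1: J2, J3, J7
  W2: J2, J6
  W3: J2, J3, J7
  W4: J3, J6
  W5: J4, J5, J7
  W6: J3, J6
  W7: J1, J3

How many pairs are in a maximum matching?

Unit-capacity flow: source→left, listed edges, right→sink; max matching = max flow.
Augmenting path W1→J2 (+1); matched 1.
Augmenting path W2→J6 (+1); matched 2.
Augmenting path W3→J3 (+1); matched 3.
Augmenting path W5→J4 (+1); matched 4.
Augmenting path W7→J1 (+1); matched 5.
Augmenting path W4→J3→W3→J7 (+1); matched 6.
No augmenting path remains; maximum matching = 6.
König certificate: {W5, W7, J2, J3, J6, J7} is a vertex cover of size 6 (every listed pair touches it), so no matching can be larger.

6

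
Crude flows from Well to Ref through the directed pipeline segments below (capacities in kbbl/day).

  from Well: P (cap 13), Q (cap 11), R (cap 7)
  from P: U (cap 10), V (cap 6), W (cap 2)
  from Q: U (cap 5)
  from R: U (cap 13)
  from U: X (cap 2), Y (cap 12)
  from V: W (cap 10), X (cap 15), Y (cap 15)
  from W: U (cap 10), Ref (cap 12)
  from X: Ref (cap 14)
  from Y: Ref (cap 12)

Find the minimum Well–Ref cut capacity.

22

Augment Well→P→W→Ref: bottleneck 2, flow now 2.
Augment Well→P→U→X→Ref: bottleneck 2, flow now 4.
Augment Well→P→U→Y→Ref: bottleneck 8, flow now 12.
Augment Well→P→V→W→Ref: bottleneck 1, flow now 13.
Augment Well→Q→U→Y→Ref: bottleneck 4, flow now 17.
Augment Well→Q→U→P→V→W→Ref: bottleneck 1, flow now 18. (uses reverse residual edge)
Augment Well→R→U→P→V→W→Ref: bottleneck 4, flow now 22. (uses reverse residual edge)
No augmenting path remains; maximum flow = 22.
By max-flow min-cut, the minimum cut capacity equals the max flow.
In the residual graph, reachable from Well: {Well, P, Q, R, U}.
Min-cut edges: P→V (6), P→W (2), U→X (2), U→Y (12); capacity 6 + 2 + 2 + 12 = 22.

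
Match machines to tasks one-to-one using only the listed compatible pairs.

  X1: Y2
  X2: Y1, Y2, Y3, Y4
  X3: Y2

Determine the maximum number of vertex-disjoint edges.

Unit-capacity flow: source→left, listed edges, right→sink; max matching = max flow.
Augmenting path X1→Y2 (+1); matched 1.
Augmenting path X2→Y1 (+1); matched 2.
No augmenting path remains; maximum matching = 2.
König certificate: {X2, Y2} is a vertex cover of size 2 (every listed pair touches it), so no matching can be larger.

2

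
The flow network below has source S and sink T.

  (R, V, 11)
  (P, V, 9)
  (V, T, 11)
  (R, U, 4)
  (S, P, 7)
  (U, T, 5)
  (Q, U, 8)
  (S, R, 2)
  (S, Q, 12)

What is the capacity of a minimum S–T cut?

Augment S→P→V→T: bottleneck 7, flow now 7.
Augment S→Q→U→T: bottleneck 5, flow now 12.
Augment S→R→V→T: bottleneck 2, flow now 14.
No augmenting path remains; maximum flow = 14.
By max-flow min-cut, the minimum cut capacity equals the max flow.
In the residual graph, reachable from S: {S, Q, U}.
Min-cut edges: S→P (7), S→R (2), U→T (5); capacity 7 + 2 + 5 = 14.

14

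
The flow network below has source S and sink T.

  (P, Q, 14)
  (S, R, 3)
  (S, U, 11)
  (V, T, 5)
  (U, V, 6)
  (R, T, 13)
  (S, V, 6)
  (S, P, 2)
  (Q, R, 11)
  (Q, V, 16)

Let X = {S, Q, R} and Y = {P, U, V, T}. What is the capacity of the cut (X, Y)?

48

Edges leaving {S, Q, R}: S→P (2), S→U (11), S→V (6), Q→V (16), R→T (13).
Cut capacity = 2 + 11 + 6 + 16 + 13 = 48.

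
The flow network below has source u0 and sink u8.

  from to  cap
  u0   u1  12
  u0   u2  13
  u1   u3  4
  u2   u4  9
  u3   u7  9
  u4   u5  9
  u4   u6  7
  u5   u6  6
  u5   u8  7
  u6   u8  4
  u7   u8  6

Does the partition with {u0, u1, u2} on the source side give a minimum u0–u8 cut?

Given cut capacity: 4 + 9 = 13.
Augment u0→u1→u3→u7→u8: bottleneck 4, flow now 4.
Augment u0→u2→u4→u5→u8: bottleneck 7, flow now 11.
Augment u0→u2→u4→u6→u8: bottleneck 2, flow now 13.
No augmenting path remains; maximum flow = 13.
Cut capacity 13 equals the max flow, so it is a minimum cut.

Yes — it is a minimum cut (capacity 13).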